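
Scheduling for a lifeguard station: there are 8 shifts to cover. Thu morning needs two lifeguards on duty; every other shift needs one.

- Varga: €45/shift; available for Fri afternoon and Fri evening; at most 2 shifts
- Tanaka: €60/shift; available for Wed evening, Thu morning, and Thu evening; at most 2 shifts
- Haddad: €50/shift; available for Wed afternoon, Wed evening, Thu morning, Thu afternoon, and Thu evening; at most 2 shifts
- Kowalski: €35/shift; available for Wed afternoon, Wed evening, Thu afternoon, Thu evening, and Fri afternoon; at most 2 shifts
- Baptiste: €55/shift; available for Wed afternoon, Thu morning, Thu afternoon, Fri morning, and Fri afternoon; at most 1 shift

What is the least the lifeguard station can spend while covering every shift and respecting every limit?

Fri morning can only be covered by Baptiste, so that assignment is forced.
Fri evening can only be covered by Varga, so that assignment is forced.
Picking the cheapest available lifeguard for each shift independently would cost €380, but that ignores the shift limits.
An optimal schedule: Wed afternoon→Haddad, Wed evening→Tanaka, Thu morning→Tanaka+Haddad, Thu afternoon→Kowalski, Thu evening→Kowalski, Fri morning→Baptiste, Fri afternoon→Varga, Fri evening→Varga.
Total: 50 + 60 + 60 + 50 + 35 + 35 + 55 + 45 + 45 = €435.

€435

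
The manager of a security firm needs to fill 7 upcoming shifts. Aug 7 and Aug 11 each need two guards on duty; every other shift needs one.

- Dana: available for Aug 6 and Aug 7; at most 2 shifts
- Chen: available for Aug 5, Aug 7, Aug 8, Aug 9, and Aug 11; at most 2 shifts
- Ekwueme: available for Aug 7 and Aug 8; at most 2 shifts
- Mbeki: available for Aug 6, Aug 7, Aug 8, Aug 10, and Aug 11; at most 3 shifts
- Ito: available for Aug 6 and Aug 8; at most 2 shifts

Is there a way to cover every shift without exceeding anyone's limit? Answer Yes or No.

Total capacity is 11 and 9 slots are needed, so capacity alone doesn't rule it out.
Shifts {Aug 5, Aug 9, Aug 11} need 4 worker-slots in total, but the guards available for any of those shifts (Chen and Mbeki) can supply at most 3 among them. So no valid schedule exists.

No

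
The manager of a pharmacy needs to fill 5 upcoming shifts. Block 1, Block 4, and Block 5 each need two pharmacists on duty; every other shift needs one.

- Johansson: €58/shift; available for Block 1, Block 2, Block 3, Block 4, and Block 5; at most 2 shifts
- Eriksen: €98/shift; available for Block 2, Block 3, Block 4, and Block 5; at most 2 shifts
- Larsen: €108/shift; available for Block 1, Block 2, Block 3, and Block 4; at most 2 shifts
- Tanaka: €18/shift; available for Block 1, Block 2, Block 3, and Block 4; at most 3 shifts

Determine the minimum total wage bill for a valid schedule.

€474

Block 5 can only be covered by Johansson and Eriksen, so that assignment is forced.
Picking the cheapest available pharmacist for each shift independently would cost €344, but that ignores the shift limits.
An optimal schedule: Block 1→Tanaka+Johansson, Block 2→Tanaka, Block 3→Tanaka, Block 4→Eriksen+Larsen, Block 5→Johansson+Eriksen.
Total: 18 + 58 + 18 + 18 + 98 + 108 + 58 + 98 = €474.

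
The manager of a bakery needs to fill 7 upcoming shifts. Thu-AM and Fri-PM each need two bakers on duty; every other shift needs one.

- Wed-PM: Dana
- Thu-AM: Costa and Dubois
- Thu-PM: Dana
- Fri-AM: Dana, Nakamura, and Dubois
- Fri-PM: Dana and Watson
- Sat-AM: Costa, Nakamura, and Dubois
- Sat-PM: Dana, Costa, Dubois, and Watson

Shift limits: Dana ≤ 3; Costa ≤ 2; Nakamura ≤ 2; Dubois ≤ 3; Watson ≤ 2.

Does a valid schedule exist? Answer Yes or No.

Yes

Wed-PM can only be covered by Dana, so that assignment is forced.
Thu-AM can only be covered by Costa and Dubois, so that assignment is forced.
Thu-PM can only be covered by Dana, so that assignment is forced.
One valid schedule: Wed-PM→Dana, Thu-AM→Costa+Dubois, Thu-PM→Dana, Fri-AM→Nakamura, Fri-PM→Dana+Watson, Sat-AM→Costa, Sat-PM→Dubois.
Loads: Dana 3/3, Costa 2/2, Nakamura 1/2, Dubois 2/3, Watson 1/2 — all within limits.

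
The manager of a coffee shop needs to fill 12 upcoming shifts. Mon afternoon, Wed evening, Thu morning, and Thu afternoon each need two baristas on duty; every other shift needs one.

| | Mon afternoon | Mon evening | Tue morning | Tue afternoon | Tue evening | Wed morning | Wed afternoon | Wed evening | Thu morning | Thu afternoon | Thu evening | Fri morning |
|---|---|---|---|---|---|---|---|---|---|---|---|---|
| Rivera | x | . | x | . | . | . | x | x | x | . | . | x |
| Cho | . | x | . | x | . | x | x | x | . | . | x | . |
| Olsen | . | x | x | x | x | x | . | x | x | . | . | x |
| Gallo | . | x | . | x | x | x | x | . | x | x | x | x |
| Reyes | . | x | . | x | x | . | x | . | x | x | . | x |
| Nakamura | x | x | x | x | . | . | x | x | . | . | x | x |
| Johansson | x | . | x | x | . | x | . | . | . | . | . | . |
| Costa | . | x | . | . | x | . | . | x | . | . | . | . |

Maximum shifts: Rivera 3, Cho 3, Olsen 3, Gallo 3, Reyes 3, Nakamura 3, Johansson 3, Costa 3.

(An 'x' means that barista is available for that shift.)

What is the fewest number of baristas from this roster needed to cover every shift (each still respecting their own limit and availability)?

6

16 slots to fill and no one can take more than 3, so at least ⌈16/3⌉ = 6 baristas are needed.
Rivera, Cho, Olsen, Gallo, Reyes, and Nakamura alone can cover everything: Mon afternoon→Rivera+Nakamura, Mon evening→Cho, Tue morning→Rivera, Tue afternoon→Olsen, Tue evening→Olsen, Wed morning→Cho, Wed afternoon→Rivera, Wed evening→Olsen+Nakamura, Thu morning→Gallo+Reyes, Thu afternoon→Gallo+Reyes, Thu evening→Cho, Fri morning→Gallo.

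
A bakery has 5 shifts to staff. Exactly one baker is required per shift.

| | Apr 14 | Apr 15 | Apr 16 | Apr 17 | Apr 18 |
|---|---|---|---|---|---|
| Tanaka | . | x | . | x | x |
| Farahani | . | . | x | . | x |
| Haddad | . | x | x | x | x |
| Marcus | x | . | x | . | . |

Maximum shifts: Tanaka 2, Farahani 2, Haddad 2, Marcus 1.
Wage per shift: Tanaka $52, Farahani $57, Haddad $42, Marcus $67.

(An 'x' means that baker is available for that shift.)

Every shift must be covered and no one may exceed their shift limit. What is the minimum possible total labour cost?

Apr 14 can only be covered by Marcus, so that assignment is forced.
Picking the cheapest available baker for each shift independently would cost $235, but that ignores the shift limits.
An optimal schedule: Apr 14→Marcus, Apr 15→Haddad, Apr 16→Haddad, Apr 17→Tanaka, Apr 18→Tanaka.
Total: 67 + 42 + 42 + 52 + 52 = $255.

$255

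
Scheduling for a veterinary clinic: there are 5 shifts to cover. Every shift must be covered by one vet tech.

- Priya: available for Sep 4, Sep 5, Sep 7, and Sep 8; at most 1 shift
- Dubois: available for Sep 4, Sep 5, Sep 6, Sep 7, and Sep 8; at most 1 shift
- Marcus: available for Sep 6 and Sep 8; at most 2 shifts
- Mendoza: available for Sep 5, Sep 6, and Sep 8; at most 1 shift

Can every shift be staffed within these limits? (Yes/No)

One valid schedule: Sep 4→Priya, Sep 5→Mendoza, Sep 6→Marcus, Sep 7→Dubois, Sep 8→Marcus.
Loads: Priya 1/1, Dubois 1/1, Marcus 2/2, Mendoza 1/1 — all within limits.

Yes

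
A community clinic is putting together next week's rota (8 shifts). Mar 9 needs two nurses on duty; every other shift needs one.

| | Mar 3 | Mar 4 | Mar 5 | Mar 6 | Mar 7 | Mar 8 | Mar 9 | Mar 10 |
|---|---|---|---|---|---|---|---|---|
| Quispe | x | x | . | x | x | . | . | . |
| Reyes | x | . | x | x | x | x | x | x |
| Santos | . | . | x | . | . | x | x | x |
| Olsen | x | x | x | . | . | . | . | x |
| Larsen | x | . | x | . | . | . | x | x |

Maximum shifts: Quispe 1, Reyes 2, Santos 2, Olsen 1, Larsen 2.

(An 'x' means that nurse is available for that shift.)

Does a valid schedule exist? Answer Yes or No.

Total capacity is 1+2+2+1+2 = 8 but 9 worker-slots are needed — infeasible.

No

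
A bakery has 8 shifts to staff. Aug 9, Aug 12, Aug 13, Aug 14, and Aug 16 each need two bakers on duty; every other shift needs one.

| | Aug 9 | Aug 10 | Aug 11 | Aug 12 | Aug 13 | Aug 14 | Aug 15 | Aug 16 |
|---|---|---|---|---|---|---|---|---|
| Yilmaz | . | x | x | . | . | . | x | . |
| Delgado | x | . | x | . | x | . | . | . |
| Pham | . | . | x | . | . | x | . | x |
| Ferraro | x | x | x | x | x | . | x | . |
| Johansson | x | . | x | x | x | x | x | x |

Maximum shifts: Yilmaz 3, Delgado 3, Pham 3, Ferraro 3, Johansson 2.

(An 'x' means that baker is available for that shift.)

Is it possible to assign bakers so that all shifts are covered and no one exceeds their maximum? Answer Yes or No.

Total capacity is 14 and 13 slots are needed, so capacity alone doesn't rule it out.
Shifts {Aug 12, Aug 14, Aug 16} need 6 worker-slots in total, but the bakers available for any of those shifts (Pham, Ferraro, and Johansson) can supply at most 5 among them. So no valid schedule exists.

No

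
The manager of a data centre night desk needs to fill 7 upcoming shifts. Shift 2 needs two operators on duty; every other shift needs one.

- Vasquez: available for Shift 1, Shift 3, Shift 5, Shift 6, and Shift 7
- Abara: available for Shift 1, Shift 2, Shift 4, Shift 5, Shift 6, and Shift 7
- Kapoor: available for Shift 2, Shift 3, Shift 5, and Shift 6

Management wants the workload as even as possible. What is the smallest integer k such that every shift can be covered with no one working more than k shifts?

With 3 operators and 8 worker-slots to fill, someone must work at least ⌈8/3⌉ = 3 shifts, so k ≥ 3.
k = 3 works: Shift 1→Vasquez, Shift 2→Abara+Kapoor, Shift 3→Vasquez, Shift 4→Abara, Shift 5→Abara, Shift 6→Kapoor, Shift 7→Vasquez.
Loads: Vasquez 3, Abara 3, Kapoor 2 — all ≤ 3.

3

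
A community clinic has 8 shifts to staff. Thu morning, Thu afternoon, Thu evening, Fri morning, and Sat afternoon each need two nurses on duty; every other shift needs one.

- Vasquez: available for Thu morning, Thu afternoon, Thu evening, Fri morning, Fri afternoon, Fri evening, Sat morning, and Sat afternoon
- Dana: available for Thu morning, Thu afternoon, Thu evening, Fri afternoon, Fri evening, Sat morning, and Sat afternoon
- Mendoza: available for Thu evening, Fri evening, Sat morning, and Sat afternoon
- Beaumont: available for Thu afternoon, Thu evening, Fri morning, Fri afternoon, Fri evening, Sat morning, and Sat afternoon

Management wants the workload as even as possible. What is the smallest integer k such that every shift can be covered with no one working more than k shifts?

With 4 nurses and 13 worker-slots to fill, someone must work at least ⌈13/4⌉ = 4 shifts, so k ≥ 4.
k = 4 works: Thu morning→Vasquez+Dana, Thu afternoon→Vasquez+Dana, Thu evening→Mendoza+Beaumont, Fri morning→Vasquez+Beaumont, Fri afternoon→Vasquez, Fri evening→Dana, Sat morning→Dana, Sat afternoon→Mendoza+Beaumont.
Loads: Vasquez 4, Dana 4, Mendoza 2, Beaumont 3 — all ≤ 4.

4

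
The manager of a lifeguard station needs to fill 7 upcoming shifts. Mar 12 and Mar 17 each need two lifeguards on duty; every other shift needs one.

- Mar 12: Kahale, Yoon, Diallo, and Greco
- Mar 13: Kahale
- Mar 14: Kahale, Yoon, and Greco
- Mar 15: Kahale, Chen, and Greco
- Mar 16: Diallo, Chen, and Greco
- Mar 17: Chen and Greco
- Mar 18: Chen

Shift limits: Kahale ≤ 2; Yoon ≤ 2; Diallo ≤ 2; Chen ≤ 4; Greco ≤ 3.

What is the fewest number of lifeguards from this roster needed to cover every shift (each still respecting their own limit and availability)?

9 slots to fill and no one can take more than 4, so at least ⌈9/4⌉ = 3 lifeguards are needed.
Kahale, Chen, and Greco alone can cover everything: Mar 12→Kahale+Greco, Mar 13→Kahale, Mar 14→Greco, Mar 15→Chen, Mar 16→Chen, Mar 17→Chen+Greco, Mar 18→Chen.

3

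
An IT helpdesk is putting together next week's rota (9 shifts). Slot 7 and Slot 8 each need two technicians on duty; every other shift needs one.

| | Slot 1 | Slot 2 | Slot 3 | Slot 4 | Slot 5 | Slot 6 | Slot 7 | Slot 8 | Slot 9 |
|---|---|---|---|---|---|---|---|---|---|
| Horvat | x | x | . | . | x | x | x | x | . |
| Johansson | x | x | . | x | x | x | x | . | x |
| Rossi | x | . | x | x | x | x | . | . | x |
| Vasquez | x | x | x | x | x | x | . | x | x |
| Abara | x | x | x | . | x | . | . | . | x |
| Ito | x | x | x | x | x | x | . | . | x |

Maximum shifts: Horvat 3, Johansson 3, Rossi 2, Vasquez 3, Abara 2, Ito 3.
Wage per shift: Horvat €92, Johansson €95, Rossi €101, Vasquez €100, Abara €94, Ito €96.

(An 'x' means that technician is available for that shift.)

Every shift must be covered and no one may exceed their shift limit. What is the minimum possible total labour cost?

€1041

Slot 7 can only be covered by Horvat and Johansson, so that assignment is forced.
Slot 8 can only be covered by Horvat and Vasquez, so that assignment is forced.
Picking the cheapest available technician for each shift independently would cost €1030, but that ignores the shift limits.
An optimal schedule: Slot 1→Ito, Slot 2→Horvat, Slot 3→Abara, Slot 4→Johansson, Slot 5→Ito, Slot 6→Johansson, Slot 7→Horvat+Johansson, Slot 8→Horvat+Vasquez, Slot 9→Abara.
Total: 96 + 92 + 94 + 95 + 96 + 95 + 92 + 95 + 92 + 100 + 94 = €1041.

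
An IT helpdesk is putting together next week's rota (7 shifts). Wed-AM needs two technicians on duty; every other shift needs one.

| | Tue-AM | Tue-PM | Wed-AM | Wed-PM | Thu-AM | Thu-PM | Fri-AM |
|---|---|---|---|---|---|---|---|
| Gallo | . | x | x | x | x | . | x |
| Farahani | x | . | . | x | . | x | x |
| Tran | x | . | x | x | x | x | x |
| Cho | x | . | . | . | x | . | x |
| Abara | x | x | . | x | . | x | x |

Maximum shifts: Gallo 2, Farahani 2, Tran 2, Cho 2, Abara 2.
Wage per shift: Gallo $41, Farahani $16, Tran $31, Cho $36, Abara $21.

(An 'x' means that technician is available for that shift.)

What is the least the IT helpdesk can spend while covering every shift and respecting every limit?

$213

Wed-AM can only be covered by Gallo and Tran, so that assignment is forced.
Picking the cheapest available technician for each shift independently would cost $188, but that ignores the shift limits.
An optimal schedule: Tue-AM→Farahani, Tue-PM→Abara, Wed-AM→Tran+Gallo, Wed-PM→Abara, Thu-AM→Tran, Thu-PM→Farahani, Fri-AM→Cho.
Total: 16 + 21 + 31 + 41 + 21 + 31 + 16 + 36 = $213.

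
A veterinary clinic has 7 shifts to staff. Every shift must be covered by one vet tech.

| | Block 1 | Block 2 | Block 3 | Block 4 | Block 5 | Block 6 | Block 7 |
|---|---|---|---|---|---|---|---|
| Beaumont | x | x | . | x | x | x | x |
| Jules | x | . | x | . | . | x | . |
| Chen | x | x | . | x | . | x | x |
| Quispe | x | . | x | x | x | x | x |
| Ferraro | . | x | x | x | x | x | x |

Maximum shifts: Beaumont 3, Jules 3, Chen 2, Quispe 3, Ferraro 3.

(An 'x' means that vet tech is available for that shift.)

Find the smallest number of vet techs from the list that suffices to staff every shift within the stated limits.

3

7 slots to fill and no one can take more than 3, so at least ⌈7/3⌉ = 3 vet techs are needed.
Beaumont, Jules, and Chen alone can cover everything: Block 1→Jules, Block 2→Beaumont, Block 3→Jules, Block 4→Beaumont, Block 5→Beaumont, Block 6→Jules, Block 7→Chen.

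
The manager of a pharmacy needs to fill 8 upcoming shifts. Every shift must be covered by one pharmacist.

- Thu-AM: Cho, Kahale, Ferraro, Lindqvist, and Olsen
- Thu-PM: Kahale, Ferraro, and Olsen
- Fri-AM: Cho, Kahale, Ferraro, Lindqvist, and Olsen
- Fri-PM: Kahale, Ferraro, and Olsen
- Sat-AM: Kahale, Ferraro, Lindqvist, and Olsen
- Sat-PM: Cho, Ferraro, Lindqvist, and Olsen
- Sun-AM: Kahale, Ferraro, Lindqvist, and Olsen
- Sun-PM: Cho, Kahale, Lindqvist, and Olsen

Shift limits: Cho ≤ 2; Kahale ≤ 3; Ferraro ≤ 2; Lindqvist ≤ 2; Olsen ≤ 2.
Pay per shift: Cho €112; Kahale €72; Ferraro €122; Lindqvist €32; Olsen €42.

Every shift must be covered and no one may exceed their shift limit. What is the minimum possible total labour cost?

Picking the cheapest available pharmacist for each shift independently would cost €276, but that ignores the shift limits.
An optimal schedule: Thu-AM→Kahale, Thu-PM→Olsen, Fri-AM→Cho, Fri-PM→Olsen, Sat-AM→Lindqvist, Sat-PM→Lindqvist, Sun-AM→Kahale, Sun-PM→Kahale.
Total: 72 + 42 + 112 + 42 + 32 + 32 + 72 + 72 = €476.

€476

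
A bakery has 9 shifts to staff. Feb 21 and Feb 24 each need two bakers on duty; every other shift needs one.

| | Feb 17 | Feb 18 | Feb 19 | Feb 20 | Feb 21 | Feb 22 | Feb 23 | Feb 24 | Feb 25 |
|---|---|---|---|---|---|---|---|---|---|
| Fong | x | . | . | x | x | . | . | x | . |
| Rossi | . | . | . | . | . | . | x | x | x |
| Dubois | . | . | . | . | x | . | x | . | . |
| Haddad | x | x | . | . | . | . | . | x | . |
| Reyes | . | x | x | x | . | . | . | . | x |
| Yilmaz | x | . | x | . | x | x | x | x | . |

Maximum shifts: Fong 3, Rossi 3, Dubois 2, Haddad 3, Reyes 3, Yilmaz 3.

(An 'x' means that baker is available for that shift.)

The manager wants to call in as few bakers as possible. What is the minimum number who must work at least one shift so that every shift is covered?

4

11 slots to fill and no one can take more than 3, so at least ⌈11/3⌉ = 4 bakers are needed.
Fong, Rossi, Haddad, and Yilmaz alone can cover everything: Feb 17→Fong, Feb 18→Haddad, Feb 19→Yilmaz, Feb 20→Fong, Feb 21→Fong+Yilmaz, Feb 22→Yilmaz, Feb 23→Rossi, Feb 24→Rossi+Haddad, Feb 25→Rossi.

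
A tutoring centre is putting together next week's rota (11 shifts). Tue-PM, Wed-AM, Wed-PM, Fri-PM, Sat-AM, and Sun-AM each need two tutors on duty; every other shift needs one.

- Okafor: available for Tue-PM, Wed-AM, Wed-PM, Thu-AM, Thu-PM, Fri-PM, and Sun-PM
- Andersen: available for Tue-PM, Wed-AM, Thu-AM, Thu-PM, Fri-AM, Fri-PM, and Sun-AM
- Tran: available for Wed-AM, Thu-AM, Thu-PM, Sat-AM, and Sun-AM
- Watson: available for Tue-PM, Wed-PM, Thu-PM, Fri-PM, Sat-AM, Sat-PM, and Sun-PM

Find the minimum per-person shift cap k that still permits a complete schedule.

With 4 tutors and 17 worker-slots to fill, someone must work at least ⌈17/4⌉ = 5 shifts, so k ≥ 5.
k = 5 works: Tue-PM→Okafor+Andersen, Wed-AM→Okafor+Andersen, Wed-PM→Okafor+Watson, Thu-AM→Okafor, Thu-PM→Tran, Fri-AM→Andersen, Fri-PM→Andersen+Watson, Sat-AM→Tran+Watson, Sat-PM→Watson, Sun-AM→Andersen+Tran, Sun-PM→Okafor.
Loads: Okafor 5, Andersen 5, Tran 3, Watson 4 — all ≤ 5.

5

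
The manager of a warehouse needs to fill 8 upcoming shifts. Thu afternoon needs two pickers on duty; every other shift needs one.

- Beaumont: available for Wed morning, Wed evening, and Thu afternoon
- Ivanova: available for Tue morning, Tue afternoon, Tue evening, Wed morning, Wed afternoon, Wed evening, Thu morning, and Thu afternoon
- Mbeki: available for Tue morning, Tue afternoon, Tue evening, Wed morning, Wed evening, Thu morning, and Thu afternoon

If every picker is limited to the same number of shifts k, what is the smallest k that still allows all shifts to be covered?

With 3 pickers and 9 worker-slots to fill, someone must work at least ⌈9/3⌉ = 3 shifts, so k ≥ 3.
k = 3 works: Tue morning→Ivanova, Tue afternoon→Ivanova, Tue evening→Mbeki, Wed morning→Beaumont, Wed afternoon→Ivanova, Wed evening→Beaumont, Thu morning→Mbeki, Thu afternoon→Beaumont+Mbeki.
Loads: Beaumont 3, Ivanova 3, Mbeki 3 — all ≤ 3.

3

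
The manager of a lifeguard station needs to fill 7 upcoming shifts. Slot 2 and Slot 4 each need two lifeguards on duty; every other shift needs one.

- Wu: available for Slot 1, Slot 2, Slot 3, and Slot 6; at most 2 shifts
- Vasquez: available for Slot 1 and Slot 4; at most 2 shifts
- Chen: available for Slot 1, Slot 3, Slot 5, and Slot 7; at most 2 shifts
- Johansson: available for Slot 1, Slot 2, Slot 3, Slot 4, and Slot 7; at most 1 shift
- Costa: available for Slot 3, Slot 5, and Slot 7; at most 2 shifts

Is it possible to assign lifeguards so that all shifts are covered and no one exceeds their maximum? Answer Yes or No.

No

Total capacity is 9 and 9 slots are needed, so capacity alone doesn't rule it out.
Shifts {Slot 2, Slot 4} need 4 worker-slots in total, but the lifeguards available for any of those shifts (Wu, Vasquez, and Johansson) can supply at most 3 among them. So no valid schedule exists.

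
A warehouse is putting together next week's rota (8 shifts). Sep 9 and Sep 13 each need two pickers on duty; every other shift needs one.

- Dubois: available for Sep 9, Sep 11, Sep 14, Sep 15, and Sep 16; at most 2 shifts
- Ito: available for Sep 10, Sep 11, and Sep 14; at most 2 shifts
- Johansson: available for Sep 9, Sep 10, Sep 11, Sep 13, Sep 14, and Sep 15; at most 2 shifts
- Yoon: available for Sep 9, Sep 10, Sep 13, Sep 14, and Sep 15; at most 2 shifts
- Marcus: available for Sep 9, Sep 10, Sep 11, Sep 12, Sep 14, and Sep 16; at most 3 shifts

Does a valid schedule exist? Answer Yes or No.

Yes

Sep 12 can only be covered by Marcus, so that assignment is forced.
Sep 13 can only be covered by Johansson and Yoon, so that assignment is forced.
One valid schedule: Sep 9→Yoon+Marcus, Sep 10→Ito, Sep 11→Ito, Sep 12→Marcus, Sep 13→Johansson+Yoon, Sep 14→Johansson, Sep 15→Dubois, Sep 16→Dubois.
Loads: Dubois 2/2, Ito 2/2, Johansson 2/2, Yoon 2/2, Marcus 2/3 — all within limits.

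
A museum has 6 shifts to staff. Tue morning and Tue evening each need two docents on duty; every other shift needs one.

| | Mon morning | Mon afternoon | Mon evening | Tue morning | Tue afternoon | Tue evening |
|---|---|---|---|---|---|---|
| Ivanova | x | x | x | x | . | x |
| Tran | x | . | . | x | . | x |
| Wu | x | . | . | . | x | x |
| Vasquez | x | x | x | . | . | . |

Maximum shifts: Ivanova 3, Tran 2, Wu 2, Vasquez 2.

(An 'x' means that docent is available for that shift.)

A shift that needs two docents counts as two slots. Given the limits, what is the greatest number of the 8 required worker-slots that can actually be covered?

Total capacity across all docents is 3+2+2+2 = 9, and 8 slots are needed, so at most 8 can be filled.
An assignment achieving 8: Mon morning→Vasquez, Mon afternoon→Ivanova, Mon evening→Ivanova, Tue morning→Ivanova+Tran, Tue afternoon→Wu, Tue evening→Tran+Wu.
Loads: Ivanova 3/3, Tran 2/2, Wu 2/2, Vasquez 1/2.

8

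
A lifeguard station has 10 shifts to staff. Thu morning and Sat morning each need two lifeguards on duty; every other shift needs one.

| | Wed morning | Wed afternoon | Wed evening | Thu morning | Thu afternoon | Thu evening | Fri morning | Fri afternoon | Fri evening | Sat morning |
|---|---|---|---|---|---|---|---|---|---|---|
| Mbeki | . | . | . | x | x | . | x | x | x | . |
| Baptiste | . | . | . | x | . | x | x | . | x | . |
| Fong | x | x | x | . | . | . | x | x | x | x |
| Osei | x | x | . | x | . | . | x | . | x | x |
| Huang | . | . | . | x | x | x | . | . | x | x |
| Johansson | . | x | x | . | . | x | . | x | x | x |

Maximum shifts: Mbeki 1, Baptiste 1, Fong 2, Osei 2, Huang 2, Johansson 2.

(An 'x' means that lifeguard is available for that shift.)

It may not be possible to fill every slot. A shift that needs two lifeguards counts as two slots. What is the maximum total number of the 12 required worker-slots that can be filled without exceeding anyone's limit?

10

Total capacity across all lifeguards is 1+1+2+2+2+2 = 10, and 12 slots are needed, so at most 10 can be filled.
An assignment achieving 10: Wed morning→Fong, Wed afternoon→Osei, Wed evening→Fong, Thu morning→Osei+Huang, Thu afternoon→Mbeki, Thu evening→Baptiste, Fri afternoon→Johansson, Sat morning→Huang+Johansson.
Loads: Mbeki 1/1, Baptiste 1/1, Fong 2/2, Osei 2/2, Huang 2/2, Johansson 2/2.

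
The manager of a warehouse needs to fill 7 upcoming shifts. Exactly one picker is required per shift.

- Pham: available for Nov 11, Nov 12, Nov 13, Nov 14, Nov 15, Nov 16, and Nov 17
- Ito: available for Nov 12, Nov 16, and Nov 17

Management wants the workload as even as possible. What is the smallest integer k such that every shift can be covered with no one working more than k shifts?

4

With 2 pickers and 7 worker-slots to fill, someone must work at least ⌈7/2⌉ = 4 shifts, so k ≥ 4.
k = 4 works: Nov 11→Pham, Nov 12→Ito, Nov 13→Pham, Nov 14→Pham, Nov 15→Pham, Nov 16→Ito, Nov 17→Ito.
Loads: Pham 4, Ito 3 — all ≤ 4.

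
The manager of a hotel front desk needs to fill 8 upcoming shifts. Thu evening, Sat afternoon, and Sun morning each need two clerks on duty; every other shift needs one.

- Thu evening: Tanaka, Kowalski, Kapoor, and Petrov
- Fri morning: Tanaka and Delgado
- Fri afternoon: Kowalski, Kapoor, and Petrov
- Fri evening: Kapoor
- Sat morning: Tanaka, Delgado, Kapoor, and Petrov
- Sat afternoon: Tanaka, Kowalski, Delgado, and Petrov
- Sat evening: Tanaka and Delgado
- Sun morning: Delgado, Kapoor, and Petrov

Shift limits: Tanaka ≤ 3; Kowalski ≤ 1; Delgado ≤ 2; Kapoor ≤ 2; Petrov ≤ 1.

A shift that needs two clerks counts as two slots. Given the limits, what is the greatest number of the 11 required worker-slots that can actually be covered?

9

Total capacity across all clerks is 3+1+2+2+1 = 9, and 11 slots are needed, so at most 9 can be filled.
An assignment achieving 9: Thu evening→Tanaka+Petrov, Fri morning→Tanaka, Fri afternoon→Kowalski, Fri evening→Kapoor, Sat morning→Delgado, Sat evening→Tanaka, Sun morning→Delgado+Kapoor.
Loads: Tanaka 3/3, Kowalski 1/1, Delgado 2/2, Kapoor 2/2, Petrov 1/1.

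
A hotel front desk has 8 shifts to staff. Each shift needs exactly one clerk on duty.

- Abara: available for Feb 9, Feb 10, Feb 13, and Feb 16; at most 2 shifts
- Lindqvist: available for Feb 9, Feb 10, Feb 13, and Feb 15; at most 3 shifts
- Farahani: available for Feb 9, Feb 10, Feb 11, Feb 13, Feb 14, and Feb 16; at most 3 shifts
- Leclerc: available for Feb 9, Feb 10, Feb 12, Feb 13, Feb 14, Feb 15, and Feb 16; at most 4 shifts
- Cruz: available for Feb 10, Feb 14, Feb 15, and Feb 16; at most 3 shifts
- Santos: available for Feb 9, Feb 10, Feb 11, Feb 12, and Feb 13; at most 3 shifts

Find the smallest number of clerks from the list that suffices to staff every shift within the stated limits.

3

8 slots to fill and no one can take more than 4, so at least ⌈8/4⌉ = 2 clerks are needed.
Any 2 clerks together have capacity at most 4+3 = 7 < 8 slots, so 2 can never suffice.
Abara, Farahani, and Leclerc alone can cover everything: Feb 9→Abara, Feb 10→Abara, Feb 11→Farahani, Feb 12→Leclerc, Feb 13→Farahani, Feb 14→Farahani, Feb 15→Leclerc, Feb 16→Leclerc.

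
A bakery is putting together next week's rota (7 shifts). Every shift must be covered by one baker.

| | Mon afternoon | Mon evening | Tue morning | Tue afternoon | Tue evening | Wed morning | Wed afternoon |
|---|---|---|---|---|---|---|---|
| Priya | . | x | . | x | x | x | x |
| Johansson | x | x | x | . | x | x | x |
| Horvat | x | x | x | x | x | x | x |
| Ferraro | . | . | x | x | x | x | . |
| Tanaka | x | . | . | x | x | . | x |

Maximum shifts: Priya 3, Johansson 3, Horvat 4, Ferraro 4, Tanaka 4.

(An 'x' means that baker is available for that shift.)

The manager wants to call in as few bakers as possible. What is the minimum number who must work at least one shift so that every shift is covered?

2

7 slots to fill and no one can take more than 4, so at least ⌈7/4⌉ = 2 bakers are needed.
Priya and Horvat alone can cover everything: Mon afternoon→Horvat, Mon evening→Priya, Tue morning→Horvat, Tue afternoon→Priya, Tue evening→Priya, Wed morning→Horvat, Wed afternoon→Horvat.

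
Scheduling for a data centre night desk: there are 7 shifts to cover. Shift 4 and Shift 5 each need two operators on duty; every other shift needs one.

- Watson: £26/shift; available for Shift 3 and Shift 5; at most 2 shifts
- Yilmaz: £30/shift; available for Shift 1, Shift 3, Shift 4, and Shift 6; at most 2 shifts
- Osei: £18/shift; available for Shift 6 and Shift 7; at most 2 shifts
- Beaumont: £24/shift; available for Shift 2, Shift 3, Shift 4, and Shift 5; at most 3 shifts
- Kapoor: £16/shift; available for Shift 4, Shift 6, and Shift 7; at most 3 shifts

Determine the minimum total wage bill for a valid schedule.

Shift 1 can only be covered by Yilmaz, so that assignment is forced.
Shift 2 can only be covered by Beaumont, so that assignment is forced.
Shift 5 can only be covered by Watson and Beaumont, so that assignment is forced.
Picking the cheapest available operator for each shift independently would cost £200, but that ignores the shift limits.
An optimal schedule: Shift 1→Yilmaz, Shift 2→Beaumont, Shift 3→Watson, Shift 4→Kapoor+Beaumont, Shift 5→Beaumont+Watson, Shift 6→Kapoor, Shift 7→Kapoor.
Total: 30 + 24 + 26 + 16 + 24 + 24 + 26 + 16 + 16 = £202.

£202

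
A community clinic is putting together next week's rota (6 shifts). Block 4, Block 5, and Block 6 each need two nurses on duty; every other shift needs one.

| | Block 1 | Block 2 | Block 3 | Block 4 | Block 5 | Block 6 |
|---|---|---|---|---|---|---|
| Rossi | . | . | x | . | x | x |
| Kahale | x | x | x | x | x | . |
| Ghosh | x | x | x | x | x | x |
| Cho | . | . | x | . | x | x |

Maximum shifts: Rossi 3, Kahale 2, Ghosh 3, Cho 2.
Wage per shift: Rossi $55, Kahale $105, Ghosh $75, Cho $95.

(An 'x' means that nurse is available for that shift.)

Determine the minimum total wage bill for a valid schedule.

Block 4 can only be covered by Kahale and Ghosh, so that assignment is forced.
Picking the cheapest available nurse for each shift independently would cost $645, but that ignores the shift limits.
An optimal schedule: Block 1→Ghosh, Block 2→Ghosh, Block 3→Rossi, Block 4→Ghosh+Kahale, Block 5→Rossi+Cho, Block 6→Rossi+Cho.
Total: 75 + 75 + 55 + 75 + 105 + 55 + 95 + 55 + 95 = $685.

$685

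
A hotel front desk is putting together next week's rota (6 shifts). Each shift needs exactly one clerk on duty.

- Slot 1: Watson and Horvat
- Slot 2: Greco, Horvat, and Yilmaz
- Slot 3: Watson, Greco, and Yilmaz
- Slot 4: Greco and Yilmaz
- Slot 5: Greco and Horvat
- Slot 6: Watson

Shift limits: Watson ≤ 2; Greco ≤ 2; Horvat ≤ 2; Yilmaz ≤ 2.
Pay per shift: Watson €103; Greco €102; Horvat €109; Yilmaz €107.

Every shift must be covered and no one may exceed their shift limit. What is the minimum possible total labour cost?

Slot 6 can only be covered by Watson, so that assignment is forced.
Picking the cheapest available clerk for each shift independently would cost €614, but that ignores the shift limits.
An optimal schedule: Slot 1→Watson, Slot 2→Yilmaz, Slot 3→Yilmaz, Slot 4→Greco, Slot 5→Greco, Slot 6→Watson.
Total: 103 + 107 + 107 + 102 + 102 + 103 = €624.

€624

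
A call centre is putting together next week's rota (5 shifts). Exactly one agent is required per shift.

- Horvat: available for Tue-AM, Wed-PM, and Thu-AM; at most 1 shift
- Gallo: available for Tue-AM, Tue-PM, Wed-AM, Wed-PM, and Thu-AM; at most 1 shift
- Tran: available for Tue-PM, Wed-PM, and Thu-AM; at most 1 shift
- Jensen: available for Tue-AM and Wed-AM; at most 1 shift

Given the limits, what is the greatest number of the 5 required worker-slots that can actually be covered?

4

Total capacity across all agents is 1+1+1+1 = 4, and 5 slots are needed, so at most 4 can be filled.
An assignment achieving 4: Tue-AM→Horvat, Tue-PM→Gallo, Wed-AM→Jensen, Wed-PM→Tran.
Loads: Horvat 1/1, Gallo 1/1, Tran 1/1, Jensen 1/1.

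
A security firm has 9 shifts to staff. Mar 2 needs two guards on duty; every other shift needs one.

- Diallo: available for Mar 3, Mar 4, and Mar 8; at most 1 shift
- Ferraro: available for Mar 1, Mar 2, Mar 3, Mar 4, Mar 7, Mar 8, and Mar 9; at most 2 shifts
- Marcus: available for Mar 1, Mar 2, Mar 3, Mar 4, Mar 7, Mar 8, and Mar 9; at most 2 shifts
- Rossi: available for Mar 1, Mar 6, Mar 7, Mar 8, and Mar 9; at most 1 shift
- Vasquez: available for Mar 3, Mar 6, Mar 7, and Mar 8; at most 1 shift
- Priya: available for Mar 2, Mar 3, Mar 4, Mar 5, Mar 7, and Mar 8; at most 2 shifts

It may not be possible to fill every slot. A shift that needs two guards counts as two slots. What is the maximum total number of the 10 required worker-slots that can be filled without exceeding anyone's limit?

9

Total capacity across all guards is 1+2+2+1+1+2 = 9, and 10 slots are needed, so at most 9 can be filled.
An assignment achieving 9: Mar 1→Ferraro, Mar 2→Ferraro+Marcus, Mar 3→Vasquez, Mar 4→Diallo, Mar 5→Priya, Mar 6→Rossi, Mar 7→Priya, Mar 9→Marcus.
Loads: Diallo 1/1, Ferraro 2/2, Marcus 2/2, Rossi 1/1, Vasquez 1/1, Priya 2/2.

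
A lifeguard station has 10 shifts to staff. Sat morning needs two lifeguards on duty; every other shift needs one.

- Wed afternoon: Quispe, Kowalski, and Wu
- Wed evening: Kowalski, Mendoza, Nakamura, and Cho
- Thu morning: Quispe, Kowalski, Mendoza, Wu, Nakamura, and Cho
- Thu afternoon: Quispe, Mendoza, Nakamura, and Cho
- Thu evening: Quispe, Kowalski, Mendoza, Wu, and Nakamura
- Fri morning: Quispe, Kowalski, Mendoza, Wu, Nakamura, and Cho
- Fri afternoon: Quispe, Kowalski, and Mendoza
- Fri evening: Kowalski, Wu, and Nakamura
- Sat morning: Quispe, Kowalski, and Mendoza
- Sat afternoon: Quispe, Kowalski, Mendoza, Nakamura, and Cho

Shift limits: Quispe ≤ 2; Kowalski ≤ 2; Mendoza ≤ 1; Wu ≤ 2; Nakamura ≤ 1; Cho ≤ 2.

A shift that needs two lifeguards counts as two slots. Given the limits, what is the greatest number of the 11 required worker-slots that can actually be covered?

Total capacity across all lifeguards is 2+2+1+2+1+2 = 10, and 11 slots are needed, so at most 10 can be filled.
An assignment achieving 10: Wed afternoon→Quispe, Wed evening→Nakamura, Thu morning→Wu, Thu afternoon→Cho, Thu evening→Wu, Fri afternoon→Quispe, Fri evening→Kowalski, Sat morning→Kowalski+Mendoza, Sat afternoon→Cho.
Loads: Quispe 2/2, Kowalski 2/2, Mendoza 1/1, Wu 2/2, Nakamura 1/1, Cho 2/2.

10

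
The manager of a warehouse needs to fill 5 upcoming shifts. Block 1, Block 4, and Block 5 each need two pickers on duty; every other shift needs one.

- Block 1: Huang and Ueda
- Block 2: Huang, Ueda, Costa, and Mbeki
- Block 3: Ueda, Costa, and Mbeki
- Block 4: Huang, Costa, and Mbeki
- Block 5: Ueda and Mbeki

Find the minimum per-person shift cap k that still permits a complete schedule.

With 4 pickers and 8 worker-slots to fill, someone must work at least ⌈8/4⌉ = 2 shifts, so k ≥ 2.
k = 2 works: Block 1→Huang+Ueda, Block 2→Mbeki, Block 3→Costa, Block 4→Huang+Costa, Block 5→Ueda+Mbeki.
Loads: Huang 2, Ueda 2, Costa 2, Mbeki 2 — all ≤ 2.

2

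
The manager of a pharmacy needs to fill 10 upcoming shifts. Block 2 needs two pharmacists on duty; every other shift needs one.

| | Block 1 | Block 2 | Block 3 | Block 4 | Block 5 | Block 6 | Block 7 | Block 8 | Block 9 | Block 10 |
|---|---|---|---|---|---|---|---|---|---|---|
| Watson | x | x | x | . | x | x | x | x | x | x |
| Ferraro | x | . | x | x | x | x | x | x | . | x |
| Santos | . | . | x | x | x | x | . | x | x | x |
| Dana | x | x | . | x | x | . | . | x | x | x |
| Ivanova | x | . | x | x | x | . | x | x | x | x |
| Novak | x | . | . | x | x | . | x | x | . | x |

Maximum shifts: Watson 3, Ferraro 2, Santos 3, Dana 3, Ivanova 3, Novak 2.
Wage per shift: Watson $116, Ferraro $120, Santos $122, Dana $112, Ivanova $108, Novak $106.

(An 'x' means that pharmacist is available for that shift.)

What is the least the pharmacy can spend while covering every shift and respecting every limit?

$1220

Block 2 can only be covered by Watson and Dana, so that assignment is forced.
Picking the cheapest available pharmacist for each shift independently would cost $1196, but that ignores the shift limits.
An optimal schedule: Block 1→Novak, Block 2→Dana+Watson, Block 3→Ivanova, Block 4→Ivanova, Block 5→Dana, Block 6→Watson, Block 7→Novak, Block 8→Dana, Block 9→Ivanova, Block 10→Watson.
Total: 106 + 112 + 116 + 108 + 108 + 112 + 116 + 106 + 112 + 108 + 116 = $1220.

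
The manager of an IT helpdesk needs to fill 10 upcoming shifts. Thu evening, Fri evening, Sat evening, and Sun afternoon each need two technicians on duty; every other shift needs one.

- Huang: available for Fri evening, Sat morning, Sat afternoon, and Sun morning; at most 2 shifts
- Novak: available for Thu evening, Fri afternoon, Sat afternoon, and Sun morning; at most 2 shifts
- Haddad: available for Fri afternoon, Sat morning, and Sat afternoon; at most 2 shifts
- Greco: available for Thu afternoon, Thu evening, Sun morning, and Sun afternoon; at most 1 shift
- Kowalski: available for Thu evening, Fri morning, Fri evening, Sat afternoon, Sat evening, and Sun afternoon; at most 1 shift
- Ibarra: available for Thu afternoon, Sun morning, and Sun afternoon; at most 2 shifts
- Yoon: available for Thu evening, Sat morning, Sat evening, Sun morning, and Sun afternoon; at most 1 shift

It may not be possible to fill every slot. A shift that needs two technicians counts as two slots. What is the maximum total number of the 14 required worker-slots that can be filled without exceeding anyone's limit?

11

Total capacity across all technicians is 2+2+2+1+1+2+1 = 11, and 14 slots are needed, so at most 11 can be filled.
An assignment achieving 11: Thu afternoon→Ibarra, Thu evening→Novak+Greco, Fri morning→Kowalski, Fri afternoon→Novak, Fri evening→Huang, Sat morning→Haddad, Sat afternoon→Haddad, Sat evening→Yoon, Sun morning→Huang, Sun afternoon→Ibarra.
Loads: Huang 2/2, Novak 2/2, Haddad 2/2, Greco 1/1, Kowalski 1/1, Ibarra 2/2, Yoon 1/1.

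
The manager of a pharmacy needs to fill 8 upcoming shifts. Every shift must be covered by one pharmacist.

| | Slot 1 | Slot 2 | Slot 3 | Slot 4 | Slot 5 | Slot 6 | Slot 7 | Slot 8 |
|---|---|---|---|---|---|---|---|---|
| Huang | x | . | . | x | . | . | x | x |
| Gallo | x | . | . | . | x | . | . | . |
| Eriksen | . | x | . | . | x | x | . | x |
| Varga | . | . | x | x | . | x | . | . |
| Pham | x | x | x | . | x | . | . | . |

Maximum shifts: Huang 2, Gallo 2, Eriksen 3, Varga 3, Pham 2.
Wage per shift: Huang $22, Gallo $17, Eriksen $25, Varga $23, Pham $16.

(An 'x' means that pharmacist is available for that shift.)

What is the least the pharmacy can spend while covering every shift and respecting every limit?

$156

Slot 7 can only be covered by Huang, so that assignment is forced.
Picking the cheapest available pharmacist for each shift independently would cost $153, but that ignores the shift limits.
An optimal schedule: Slot 1→Gallo, Slot 2→Pham, Slot 3→Pham, Slot 4→Varga, Slot 5→Gallo, Slot 6→Varga, Slot 7→Huang, Slot 8→Huang.
Total: 17 + 16 + 16 + 23 + 17 + 23 + 22 + 22 = $156.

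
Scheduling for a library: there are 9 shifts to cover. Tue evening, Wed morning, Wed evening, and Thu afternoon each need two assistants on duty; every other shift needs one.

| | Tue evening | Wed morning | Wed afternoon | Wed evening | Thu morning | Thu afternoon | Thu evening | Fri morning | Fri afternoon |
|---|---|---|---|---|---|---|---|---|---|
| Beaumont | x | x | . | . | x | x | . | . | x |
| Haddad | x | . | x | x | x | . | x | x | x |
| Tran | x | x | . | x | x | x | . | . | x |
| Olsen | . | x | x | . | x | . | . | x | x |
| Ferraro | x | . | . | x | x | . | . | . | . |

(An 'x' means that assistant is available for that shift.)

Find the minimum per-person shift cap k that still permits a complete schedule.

3

With 5 assistants and 13 worker-slots to fill, someone must work at least ⌈13/5⌉ = 3 shifts, so k ≥ 3.
k = 3 works: Tue evening→Beaumont+Ferraro, Wed morning→Beaumont+Tran, Wed afternoon→Haddad, Wed evening→Tran+Ferraro, Thu morning→Olsen, Thu afternoon→Beaumont+Tran, Thu evening→Haddad, Fri morning→Haddad, Fri afternoon→Olsen.
Loads: Beaumont 3, Haddad 3, Tran 3, Olsen 2, Ferraro 2 — all ≤ 3.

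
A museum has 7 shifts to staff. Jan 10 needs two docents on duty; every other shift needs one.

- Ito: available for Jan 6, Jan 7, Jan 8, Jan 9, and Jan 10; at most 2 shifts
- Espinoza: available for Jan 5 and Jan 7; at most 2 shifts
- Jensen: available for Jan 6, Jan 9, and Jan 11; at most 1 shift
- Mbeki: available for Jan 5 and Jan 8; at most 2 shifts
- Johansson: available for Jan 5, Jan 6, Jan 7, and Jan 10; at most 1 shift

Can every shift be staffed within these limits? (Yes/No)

No

Total capacity is 8 and 8 slots are needed, so capacity alone doesn't rule it out.
Shifts {Jan 6, Jan 9, Jan 10, Jan 11} need 5 worker-slots in total, but the docents available for any of those shifts (Ito, Jensen, and Johansson) can supply at most 4 among them. So no valid schedule exists.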